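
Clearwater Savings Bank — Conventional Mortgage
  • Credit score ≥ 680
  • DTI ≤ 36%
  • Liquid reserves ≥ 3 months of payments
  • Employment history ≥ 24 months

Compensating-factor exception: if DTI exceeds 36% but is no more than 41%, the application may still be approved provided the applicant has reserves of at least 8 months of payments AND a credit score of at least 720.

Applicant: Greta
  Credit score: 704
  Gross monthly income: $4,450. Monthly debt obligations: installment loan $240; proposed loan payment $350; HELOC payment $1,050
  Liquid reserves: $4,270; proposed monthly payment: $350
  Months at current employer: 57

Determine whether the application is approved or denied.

Credit score 704 ≥ 680 (meets base)
Total debts = (240 + 350 + 1,050) = 1,640. DTI: 1,640 ÷ 4,450 = 36.9%, over the 36% base limit.
Reserves = 4,270/350 = 12.2 months ≥ 3
Employment 57 ≥ 24 months
36.9% falls in the override range (36%–41%), so the compensating-factor test applies.
Reserves 12.2 ≥ 8 months; credit score 704 < 720.
Compensating-factor requirement not fully met.

Denied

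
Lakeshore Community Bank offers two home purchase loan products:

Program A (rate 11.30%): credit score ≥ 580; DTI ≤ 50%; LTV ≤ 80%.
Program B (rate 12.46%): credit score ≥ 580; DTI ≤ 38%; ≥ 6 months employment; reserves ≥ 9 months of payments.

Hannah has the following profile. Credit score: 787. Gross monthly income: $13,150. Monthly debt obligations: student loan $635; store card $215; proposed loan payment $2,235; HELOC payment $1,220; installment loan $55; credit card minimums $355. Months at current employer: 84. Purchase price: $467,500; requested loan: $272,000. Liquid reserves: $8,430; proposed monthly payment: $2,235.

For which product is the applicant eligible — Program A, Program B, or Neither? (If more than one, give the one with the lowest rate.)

Total debts = (635 + 215 + 2,235 + 1,220 + 55 + 355) = 4,715; DTI = 4,715/13,150 = 35.9%.
LTV = 272,000/467,500 = 58.2%.
Reserves = 8,430/2,235 = 3.8 months.
Program A: score 787 ≥ 580; DTI 35.9% ≤ 50%; LTV 58.2% ≤ 80% → qualifies.
Program B: score 787 ≥ 580; DTI 35.9% ≤ 38%; employment 84 ≥ 6 mo; reserves 3.8 < 9 mo → does not qualify.

Program A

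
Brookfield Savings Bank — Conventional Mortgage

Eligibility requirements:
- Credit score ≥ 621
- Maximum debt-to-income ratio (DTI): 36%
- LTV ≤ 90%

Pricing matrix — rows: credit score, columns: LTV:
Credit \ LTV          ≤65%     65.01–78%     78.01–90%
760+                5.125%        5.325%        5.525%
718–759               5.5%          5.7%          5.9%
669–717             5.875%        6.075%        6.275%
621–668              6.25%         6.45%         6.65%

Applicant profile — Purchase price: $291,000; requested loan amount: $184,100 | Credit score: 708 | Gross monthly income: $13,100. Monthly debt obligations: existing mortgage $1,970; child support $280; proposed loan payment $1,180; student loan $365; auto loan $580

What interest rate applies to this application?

5.875%

Credit score 708 ≥ 621; Total monthly debts = (1,970 + 280 + 1,180 + 365 + 580) = 4,375. DTI: 4,375 ÷ 13,100 = 33.4%, within the 36% cap
LTV: 184,100 ÷ 291,000 = 63.3%, within 90% cap
Score 708 is in the 669–717 band; LTV 63.3% is in the ≤65% band → 5.875%.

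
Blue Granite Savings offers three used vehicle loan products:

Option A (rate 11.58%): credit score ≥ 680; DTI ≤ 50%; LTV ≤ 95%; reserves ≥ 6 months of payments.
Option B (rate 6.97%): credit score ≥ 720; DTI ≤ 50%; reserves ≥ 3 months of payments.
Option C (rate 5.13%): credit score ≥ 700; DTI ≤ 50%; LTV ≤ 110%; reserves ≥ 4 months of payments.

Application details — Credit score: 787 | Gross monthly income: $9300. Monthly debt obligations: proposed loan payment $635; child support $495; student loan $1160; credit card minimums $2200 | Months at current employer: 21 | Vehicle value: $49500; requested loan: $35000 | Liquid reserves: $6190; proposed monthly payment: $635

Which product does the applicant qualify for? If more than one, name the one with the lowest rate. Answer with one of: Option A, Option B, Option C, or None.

Option C

Total debts = (635 + 495 + 1,160 + 2,200) = 4,490; DTI = 4,490/9,300 = 48.3%.
LTV = 35,000/49,500 = 70.7%.
Reserves = 6,190/635 = 9.7 months.
Option A: score 787 ≥ 680; DTI 48.3% ≤ 50%; LTV 70.7% ≤ 95%; reserves 9.7 ≥ 6 mo → qualifies.
Option B: score 787 ≥ 720; DTI 48.3% ≤ 50%; reserves 9.7 ≥ 3 mo → qualifies.
Option C: score 787 ≥ 700; DTI 48.3% ≤ 50%; LTV 70.7% ≤ 110%; reserves 9.7 ≥ 4 mo → qualifies.
Qualifying: Option A, Option B, Option C. Lowest rate is 5.13% → Option C.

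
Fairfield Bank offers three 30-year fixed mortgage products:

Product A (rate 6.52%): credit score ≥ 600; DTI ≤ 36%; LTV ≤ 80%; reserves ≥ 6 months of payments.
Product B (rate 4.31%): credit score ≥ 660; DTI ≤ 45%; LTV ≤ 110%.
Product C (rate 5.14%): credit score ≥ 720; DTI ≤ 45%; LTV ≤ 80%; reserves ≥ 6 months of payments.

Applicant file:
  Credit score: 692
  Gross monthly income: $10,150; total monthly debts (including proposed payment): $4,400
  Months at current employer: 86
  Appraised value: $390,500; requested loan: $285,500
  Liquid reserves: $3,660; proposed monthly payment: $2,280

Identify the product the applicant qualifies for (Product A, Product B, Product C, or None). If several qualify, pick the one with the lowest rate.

Product B

DTI = 4,400/10,150 = 43.3%.
LTV = 285,500/390,500 = 73.1%.
Reserves = 3,660/2,280 = 1.6 months.
Product A: score 692 ≥ 600; DTI 43.3% > 36%; LTV 73.1% ≤ 80%; reserves 1.6 < 6 mo → does not qualify.
Product B: score 692 ≥ 660; DTI 43.3% ≤ 45%; LTV 73.1% ≤ 110% → qualifies.
Product C: score 692 < 720; DTI 43.3% ≤ 45%; LTV 73.1% ≤ 80%; reserves 1.6 < 6 mo → does not qualify.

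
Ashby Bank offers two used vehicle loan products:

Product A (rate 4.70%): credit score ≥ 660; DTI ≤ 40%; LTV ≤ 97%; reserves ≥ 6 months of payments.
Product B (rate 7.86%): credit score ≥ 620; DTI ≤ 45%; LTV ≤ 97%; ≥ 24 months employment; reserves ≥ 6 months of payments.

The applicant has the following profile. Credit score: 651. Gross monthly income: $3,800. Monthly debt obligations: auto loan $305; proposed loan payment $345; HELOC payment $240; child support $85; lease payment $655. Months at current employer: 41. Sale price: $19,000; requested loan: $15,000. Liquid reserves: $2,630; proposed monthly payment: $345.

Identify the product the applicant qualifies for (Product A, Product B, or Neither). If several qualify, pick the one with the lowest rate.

Product B

Total debts = (305 + 345 + 240 + 85 + 655) = 1,630; DTI = 1,630/3,800 = 42.9%.
LTV = 15,000/19,000 = 78.9%.
Reserves = 2,630/345 = 7.6 months.
Product A: score 651 < 660; DTI 42.9% > 40%; LTV 78.9% ≤ 97%; reserves 7.6 ≥ 6 mo → does not qualify.
Product B: score 651 ≥ 620; DTI 42.9% ≤ 45%; LTV 78.9% ≤ 97%; employment 41 ≥ 24 mo; reserves 7.6 ≥ 6 mo → qualifies.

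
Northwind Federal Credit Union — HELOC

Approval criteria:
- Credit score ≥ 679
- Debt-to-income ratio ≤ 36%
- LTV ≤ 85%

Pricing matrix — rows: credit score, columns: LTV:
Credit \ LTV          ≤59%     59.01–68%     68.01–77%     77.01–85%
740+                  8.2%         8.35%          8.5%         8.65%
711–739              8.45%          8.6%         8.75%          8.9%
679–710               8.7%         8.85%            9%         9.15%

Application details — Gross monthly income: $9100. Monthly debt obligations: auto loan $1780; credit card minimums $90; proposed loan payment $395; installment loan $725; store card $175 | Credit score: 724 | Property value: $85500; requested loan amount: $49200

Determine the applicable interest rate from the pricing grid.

8.45%

Credit score 724 ≥ 679; Total monthly debts = (1,780 + 90 + 395 + 725 + 175) = 3,165. Debt-to-income = 3,165/9,100 = 34.8% — meets 36% limit
LTV: 49,200 ÷ 85,500 = 57.5%, within 85% cap
Row: 724 falls in 711–739. Column: 57.5% falls in ≤59%. Rate = 8.45%.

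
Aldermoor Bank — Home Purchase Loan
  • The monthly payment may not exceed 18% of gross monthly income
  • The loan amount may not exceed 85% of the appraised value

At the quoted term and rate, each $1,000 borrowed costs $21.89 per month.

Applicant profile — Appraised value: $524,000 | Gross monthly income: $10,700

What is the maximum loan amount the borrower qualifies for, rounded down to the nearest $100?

Payment cap: 18% × $10,700 = $1,926/month.
At $21.89 per $1,000, that supports 1,926/21.89 × 1,000 ≈ $87,985 → $87,900.
LTV cap: 85% × $524,000 = $445,400 → $445,400.
Binding constraint: payment-to-income.

$87,900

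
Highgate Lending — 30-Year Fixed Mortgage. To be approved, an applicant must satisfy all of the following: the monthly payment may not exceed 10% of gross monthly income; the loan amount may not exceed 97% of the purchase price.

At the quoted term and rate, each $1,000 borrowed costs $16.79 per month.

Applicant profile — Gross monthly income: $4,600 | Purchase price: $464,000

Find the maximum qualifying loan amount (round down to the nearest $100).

Payment cap: 10% × $4,600 = $460/month.
At $16.79 per $1,000, that supports 460/16.79 × 1,000 ≈ $27,397 → $27,300.
LTV cap: 97% × $464,000 = $450,080 → $450,000.
Binding constraint: payment-to-income.

$27,300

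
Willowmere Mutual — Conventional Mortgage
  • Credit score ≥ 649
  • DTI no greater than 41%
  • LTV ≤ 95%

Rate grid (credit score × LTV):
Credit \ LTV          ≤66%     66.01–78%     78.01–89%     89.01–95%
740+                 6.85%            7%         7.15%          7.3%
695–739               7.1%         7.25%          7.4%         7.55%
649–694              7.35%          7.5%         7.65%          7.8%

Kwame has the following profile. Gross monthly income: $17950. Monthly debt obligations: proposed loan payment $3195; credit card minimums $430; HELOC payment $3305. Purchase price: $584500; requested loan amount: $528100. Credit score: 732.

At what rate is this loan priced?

7.55%

Credit score 732 ≥ 649; Total monthly debts = (3,195 + 430 + 3,305) = 6,930. DTI = 6,930/17,950 = 38.6% ≤ 41%
Loan-to-value = 528,100/584,500 = 90.4% — pass (95% max)
Score 732 is in the 695–739 band; LTV 90.4% is in the 89.01–95% band → 7.55%.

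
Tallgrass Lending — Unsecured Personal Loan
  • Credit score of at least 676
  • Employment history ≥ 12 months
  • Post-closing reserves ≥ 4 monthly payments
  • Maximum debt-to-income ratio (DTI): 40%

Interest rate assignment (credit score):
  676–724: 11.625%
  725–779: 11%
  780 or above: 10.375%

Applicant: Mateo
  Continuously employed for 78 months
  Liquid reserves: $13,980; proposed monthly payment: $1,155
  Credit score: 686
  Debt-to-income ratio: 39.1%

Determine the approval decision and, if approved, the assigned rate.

Credit score 686 ≥ 676 (meets minimum)
Reserves: 13,980 ÷ 1,155 = 12.1 months (meets 4-month minimum)
DTI 39.1% ≤ 40%
Employment 78 ≥ 12 months
All requirements met. Score 686 falls in the 676–724 tier → 11.625%.

Approved at 11.625%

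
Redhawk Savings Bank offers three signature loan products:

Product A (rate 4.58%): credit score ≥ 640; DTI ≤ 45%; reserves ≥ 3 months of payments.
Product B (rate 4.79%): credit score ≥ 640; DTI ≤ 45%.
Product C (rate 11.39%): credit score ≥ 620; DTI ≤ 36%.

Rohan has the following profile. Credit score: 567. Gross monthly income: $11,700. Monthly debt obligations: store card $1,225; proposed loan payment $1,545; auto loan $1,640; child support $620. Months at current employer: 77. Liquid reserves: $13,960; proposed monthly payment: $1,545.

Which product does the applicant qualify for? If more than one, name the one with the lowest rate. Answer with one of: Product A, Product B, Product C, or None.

Total debts = (1,225 + 1,545 + 1,640 + 620) = 5,030; DTI = 5,030/11,700 = 43%.
Reserves = 13,960/1,545 = 9.0 months.
Product A: score 567 < 640; DTI 43% ≤ 45%; reserves 9.0 ≥ 3 mo → does not qualify.
Product B: score 567 < 640; DTI 43% ≤ 45% → does not qualify.
Product C: score 567 < 620; DTI 43% > 36% → does not qualify.

None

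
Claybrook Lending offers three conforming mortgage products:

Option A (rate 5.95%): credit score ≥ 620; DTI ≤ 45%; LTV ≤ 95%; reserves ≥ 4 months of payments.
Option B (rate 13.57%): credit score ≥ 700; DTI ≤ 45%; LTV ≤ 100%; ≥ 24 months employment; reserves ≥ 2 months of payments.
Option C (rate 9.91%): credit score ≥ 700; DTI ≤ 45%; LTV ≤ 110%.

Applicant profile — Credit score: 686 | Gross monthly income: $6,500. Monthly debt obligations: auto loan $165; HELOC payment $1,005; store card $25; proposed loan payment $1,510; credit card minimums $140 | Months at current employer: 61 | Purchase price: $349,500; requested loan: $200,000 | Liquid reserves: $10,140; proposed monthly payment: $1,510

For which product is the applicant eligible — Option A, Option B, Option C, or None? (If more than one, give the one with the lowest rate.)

Option A

Total debts = (165 + 1,005 + 25 + 1,510 + 140) = 2,845; DTI = 2,845/6,500 = 43.8%.
LTV = 200,000/349,500 = 57.2%.
Reserves = 10,140/1,510 = 6.7 months.
Option A: score 686 ≥ 620; DTI 43.8% ≤ 45%; LTV 57.2% ≤ 95%; reserves 6.7 ≥ 4 mo → qualifies.
Option B: score 686 < 700; DTI 43.8% ≤ 45%; LTV 57.2% ≤ 100%; employment 61 ≥ 24 mo; reserves 6.7 ≥ 2 mo → does not qualify.
Option C: score 686 < 700; DTI 43.8% ≤ 45%; LTV 57.2% ≤ 110% → does not qualify.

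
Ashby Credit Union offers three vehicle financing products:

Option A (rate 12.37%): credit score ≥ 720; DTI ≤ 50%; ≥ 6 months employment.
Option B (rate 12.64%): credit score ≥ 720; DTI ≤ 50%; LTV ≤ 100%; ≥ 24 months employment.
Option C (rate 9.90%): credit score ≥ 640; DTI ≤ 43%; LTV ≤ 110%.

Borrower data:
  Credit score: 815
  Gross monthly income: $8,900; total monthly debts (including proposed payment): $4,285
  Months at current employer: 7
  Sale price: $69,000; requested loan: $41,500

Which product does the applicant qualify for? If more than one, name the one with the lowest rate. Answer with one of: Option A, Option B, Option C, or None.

Option A

DTI = 4,285/8,900 = 48.1%.
LTV = 41,500/69,000 = 60.1%.
Option A: score 815 ≥ 720; DTI 48.1% ≤ 50%; employment 7 ≥ 6 mo → qualifies.
Option B: score 815 ≥ 720; DTI 48.1% ≤ 50%; LTV 60.1% ≤ 100%; employment 7 < 24 mo → does not qualify.
Option C: score 815 ≥ 640; DTI 48.1% > 43%; LTV 60.1% ≤ 110% → does not qualify.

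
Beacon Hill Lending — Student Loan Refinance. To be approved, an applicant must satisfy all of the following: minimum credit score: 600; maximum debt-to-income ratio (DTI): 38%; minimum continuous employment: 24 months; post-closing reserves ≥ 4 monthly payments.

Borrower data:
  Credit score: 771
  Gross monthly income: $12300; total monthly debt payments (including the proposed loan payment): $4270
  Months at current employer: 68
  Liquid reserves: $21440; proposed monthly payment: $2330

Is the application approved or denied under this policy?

Approved

Credit score 771 ≥ 600 (meets)
DTI = 4,270/12,300 = 34.7% ≤ 38%
Employment 68 ≥ 24 months
Reserves = 21,440/2,330 = 9.2 months ≥ 4
All criteria satisfied.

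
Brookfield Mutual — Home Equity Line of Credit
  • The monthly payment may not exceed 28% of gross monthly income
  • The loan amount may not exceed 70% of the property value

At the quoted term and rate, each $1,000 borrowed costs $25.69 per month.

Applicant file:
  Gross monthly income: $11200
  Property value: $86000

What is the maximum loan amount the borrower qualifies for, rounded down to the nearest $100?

$60,200

Payment cap: 28% × $11,200 = $3,136/month.
At $25.69 per $1,000, that supports 3,136/25.69 × 1,000 ≈ $122,070 → $122,000.
LTV cap: 70% × $86,000 = $60,200 → $60,200.
Binding constraint: loan-to-value.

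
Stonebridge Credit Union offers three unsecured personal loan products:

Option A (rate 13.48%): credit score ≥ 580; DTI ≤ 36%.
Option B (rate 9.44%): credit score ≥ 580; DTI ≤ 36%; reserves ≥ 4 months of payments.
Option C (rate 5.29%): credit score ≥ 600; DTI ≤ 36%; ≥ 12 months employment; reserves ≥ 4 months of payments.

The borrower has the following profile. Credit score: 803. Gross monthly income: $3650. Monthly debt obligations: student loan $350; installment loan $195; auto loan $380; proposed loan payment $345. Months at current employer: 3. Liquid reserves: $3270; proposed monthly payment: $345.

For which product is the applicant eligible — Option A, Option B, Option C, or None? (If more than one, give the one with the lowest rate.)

Option B

Total debts = (350 + 195 + 380 + 345) = 1,270; DTI = 1,270/3,650 = 34.8%.
Reserves = 3,270/345 = 9.5 months.
Option A: score 803 ≥ 580; DTI 34.8% ≤ 36% → qualifies.
Option B: score 803 ≥ 580; DTI 34.8% ≤ 36%; reserves 9.5 ≥ 4 mo → qualifies.
Option C: score 803 ≥ 600; DTI 34.8% ≤ 36%; employment 3 < 12 mo; reserves 9.5 ≥ 4 mo → does not qualify.
Qualifying: Option A, Option B. Lowest rate is 9.44% → Option B.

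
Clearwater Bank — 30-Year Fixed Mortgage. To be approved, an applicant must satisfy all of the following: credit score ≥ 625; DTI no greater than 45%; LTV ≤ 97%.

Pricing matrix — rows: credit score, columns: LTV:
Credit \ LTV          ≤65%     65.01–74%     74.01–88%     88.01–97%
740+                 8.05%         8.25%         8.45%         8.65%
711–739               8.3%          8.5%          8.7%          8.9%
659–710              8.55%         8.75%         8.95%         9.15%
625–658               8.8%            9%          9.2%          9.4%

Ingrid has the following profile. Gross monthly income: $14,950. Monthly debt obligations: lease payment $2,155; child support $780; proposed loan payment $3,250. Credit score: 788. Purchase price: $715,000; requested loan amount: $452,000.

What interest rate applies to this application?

8.05%

Credit score 788 ≥ 625; Total monthly debts = (2,155 + 780 + 3,250) = 6,185. Debt-to-income = 6,185/14,950 = 41.4% — meets 45% limit
Loan-to-value = 452,000/715,000 = 63.2% — pass (97% max)
Row: 788 falls in 740+. Column: 63.2% falls in ≤65%. Rate = 8.05%.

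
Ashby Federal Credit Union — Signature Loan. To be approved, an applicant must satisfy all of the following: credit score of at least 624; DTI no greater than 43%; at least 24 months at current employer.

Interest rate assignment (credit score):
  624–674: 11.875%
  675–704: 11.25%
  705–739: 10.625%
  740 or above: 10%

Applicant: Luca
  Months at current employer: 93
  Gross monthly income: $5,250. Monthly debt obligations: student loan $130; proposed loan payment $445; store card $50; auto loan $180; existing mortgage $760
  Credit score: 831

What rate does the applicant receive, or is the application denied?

Approved at 10%

Credit score 831 ≥ 624 (meets minimum)
Total monthly debts = (130 + 445 + 50 + 180 + 760) = 1,565. Debt-to-income = 1,565/5,250 = 29.8% — meets 43% limit
Employment 93 ≥ 24 months
All requirements met. Score 831 falls in the 740 or above tier → 10%.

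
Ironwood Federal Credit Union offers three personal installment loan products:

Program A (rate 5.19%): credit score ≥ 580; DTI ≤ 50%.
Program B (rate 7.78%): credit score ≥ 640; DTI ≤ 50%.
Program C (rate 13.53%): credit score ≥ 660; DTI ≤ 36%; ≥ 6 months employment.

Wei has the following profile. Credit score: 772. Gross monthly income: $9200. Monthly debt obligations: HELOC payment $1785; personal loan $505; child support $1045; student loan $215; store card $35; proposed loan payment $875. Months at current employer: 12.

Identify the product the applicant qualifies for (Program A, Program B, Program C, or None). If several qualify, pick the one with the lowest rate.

Total debts = (1,785 + 505 + 1,045 + 215 + 35 + 875) = 4,460; DTI = 4,460/9,200 = 48.5%.
Program A: score 772 ≥ 580; DTI 48.5% ≤ 50% → qualifies.
Program B: score 772 ≥ 640; DTI 48.5% ≤ 50% → qualifies.
Program C: score 772 ≥ 660; DTI 48.5% > 36%; employment 12 ≥ 6 mo → does not qualify.
Qualifying: Program A, Program B. Lowest rate is 5.19% → Program A.

Program A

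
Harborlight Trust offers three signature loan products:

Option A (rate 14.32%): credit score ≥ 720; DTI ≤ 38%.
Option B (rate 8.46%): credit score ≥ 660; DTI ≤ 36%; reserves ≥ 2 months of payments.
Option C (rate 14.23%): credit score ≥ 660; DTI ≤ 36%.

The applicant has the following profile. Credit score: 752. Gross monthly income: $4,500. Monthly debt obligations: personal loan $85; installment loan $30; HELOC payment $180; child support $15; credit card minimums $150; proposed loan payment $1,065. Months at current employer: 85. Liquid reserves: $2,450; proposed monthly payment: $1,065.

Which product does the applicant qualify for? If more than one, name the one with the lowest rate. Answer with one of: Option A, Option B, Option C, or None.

Total debts = (85 + 30 + 180 + 15 + 150 + 1,065) = 1,525; DTI = 1,525/4,500 = 33.9%.
Reserves = 2,450/1,065 = 2.3 months.
Option A: score 752 ≥ 720; DTI 33.9% ≤ 38% → qualifies.
Option B: score 752 ≥ 660; DTI 33.9% ≤ 36%; reserves 2.3 ≥ 2 mo → qualifies.
Option C: score 752 ≥ 660; DTI 33.9% ≤ 36% → qualifies.
Qualifying: Option A, Option B, Option C. Lowest rate is 8.46% → Option B.

Option B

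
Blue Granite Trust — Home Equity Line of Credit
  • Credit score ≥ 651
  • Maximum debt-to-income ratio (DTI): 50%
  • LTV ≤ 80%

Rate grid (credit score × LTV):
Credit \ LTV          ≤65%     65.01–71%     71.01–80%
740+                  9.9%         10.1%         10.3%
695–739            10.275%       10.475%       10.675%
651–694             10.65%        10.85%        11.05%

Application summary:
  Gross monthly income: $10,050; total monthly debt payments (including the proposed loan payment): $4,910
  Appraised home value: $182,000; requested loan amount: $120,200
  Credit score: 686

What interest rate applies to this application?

Credit score 686 ≥ 651; Debt-to-income = 4,910/10,050 = 48.9% — meets 50% limit
LTV: 120,200 ÷ 182,000 = 66%, within 80% cap
Score 686 is in the 651–694 band; LTV 66% is in the 65.01–71% band → 10.85%.

10.85%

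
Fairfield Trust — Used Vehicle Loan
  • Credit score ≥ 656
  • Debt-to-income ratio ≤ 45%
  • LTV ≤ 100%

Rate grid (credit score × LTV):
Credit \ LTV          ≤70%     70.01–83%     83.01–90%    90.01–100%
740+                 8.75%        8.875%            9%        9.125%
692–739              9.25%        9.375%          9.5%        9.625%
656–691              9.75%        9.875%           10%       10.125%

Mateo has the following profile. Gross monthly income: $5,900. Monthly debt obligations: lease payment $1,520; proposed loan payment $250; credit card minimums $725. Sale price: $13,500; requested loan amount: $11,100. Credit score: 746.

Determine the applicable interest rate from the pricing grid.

Credit score 746 ≥ 656; Total monthly debts = (1,520 + 250 + 725) = 2,495. DTI = 2,495/5,900 = 42.3% ≤ 45%
Loan-to-value = 11,100/13,500 = 82.2% — pass (100% max)
Credit 746 → row 740+; LTV 82.2% → column 70.01–83%. Grid cell → 8.875%.

8.875%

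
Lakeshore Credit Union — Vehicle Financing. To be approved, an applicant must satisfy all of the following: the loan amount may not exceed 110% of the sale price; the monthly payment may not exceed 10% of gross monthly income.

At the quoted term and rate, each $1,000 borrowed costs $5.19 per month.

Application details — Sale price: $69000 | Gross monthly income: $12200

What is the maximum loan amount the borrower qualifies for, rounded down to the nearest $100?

Payment cap: 10% × $12,200 = $1,220/month.
At $5.19 per $1,000, that supports 1,220/5.19 × 1,000 ≈ $235,067 → $235,000.
LTV cap: 110% × $69,000 = $75,900 → $75,900.
Binding constraint: loan-to-value.

$75,900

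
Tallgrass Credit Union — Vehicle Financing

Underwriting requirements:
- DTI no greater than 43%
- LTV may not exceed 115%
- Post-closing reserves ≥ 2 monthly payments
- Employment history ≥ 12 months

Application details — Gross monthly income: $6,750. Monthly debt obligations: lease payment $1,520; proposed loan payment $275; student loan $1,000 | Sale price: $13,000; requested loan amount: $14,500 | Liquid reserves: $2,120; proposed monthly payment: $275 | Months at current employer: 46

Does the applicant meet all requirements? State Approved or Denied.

Total monthly debts = (1,520 + 275 + 1,000) = 2,795. DTI = 2,795/6,750 = 41.4% ≤ 43%
LTV = 14,500/13,000 = 111.5% ≤ 115%
Liquid reserves cover 2,120/275 = 7.7 months — ≥ 2 required
Employment 46 ≥ 12 months
All criteria satisfied.

Approved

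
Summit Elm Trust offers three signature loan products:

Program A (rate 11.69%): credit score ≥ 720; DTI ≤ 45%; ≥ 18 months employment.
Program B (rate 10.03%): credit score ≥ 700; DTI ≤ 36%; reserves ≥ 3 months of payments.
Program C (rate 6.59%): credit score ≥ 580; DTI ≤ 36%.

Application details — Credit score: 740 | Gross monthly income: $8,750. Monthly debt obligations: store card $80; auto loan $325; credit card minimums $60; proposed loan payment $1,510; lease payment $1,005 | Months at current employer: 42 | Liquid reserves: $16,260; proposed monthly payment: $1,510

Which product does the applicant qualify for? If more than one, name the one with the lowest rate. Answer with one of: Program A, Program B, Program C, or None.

Program C

Total debts = (80 + 325 + 60 + 1,510 + 1,005) = 2,980; DTI = 2,980/8,750 = 34.1%.
Reserves = 16,260/1,510 = 10.8 months.
Program A: score 740 ≥ 720; DTI 34.1% ≤ 45%; employment 42 ≥ 18 mo → qualifies.
Program B: score 740 ≥ 700; DTI 34.1% ≤ 36%; reserves 10.8 ≥ 3 mo → qualifies.
Program C: score 740 ≥ 580; DTI 34.1% ≤ 36% → qualifies.
Qualifying: Program A, Program B, Program C. Lowest rate is 6.59% → Program C.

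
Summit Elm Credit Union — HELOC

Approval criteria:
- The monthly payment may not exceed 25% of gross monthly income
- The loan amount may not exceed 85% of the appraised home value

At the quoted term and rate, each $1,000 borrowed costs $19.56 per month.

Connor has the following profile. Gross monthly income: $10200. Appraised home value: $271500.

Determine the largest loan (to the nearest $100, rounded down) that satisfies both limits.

Payment cap: 25% × $10,200 = $2,550/month.
At $19.56 per $1,000, that supports 2,550/19.56 × 1,000 ≈ $130,368 → $130,300.
LTV cap: 85% × $271,500 = $230,775 → $230,700.
Binding constraint: payment-to-income.

$130,300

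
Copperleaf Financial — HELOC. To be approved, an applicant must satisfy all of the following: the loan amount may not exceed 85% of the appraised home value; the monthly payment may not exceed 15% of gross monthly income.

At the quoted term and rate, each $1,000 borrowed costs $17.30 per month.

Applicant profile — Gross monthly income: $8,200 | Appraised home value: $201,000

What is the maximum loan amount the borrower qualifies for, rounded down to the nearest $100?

Payment cap: 15% × $8,200 = $1,230/month.
At $17.30 per $1,000, that supports 1,230/17.30 × 1,000 ≈ $71,098 → $71,000.
LTV cap: 85% × $201,000 = $170,850 → $170,800.
Binding constraint: payment-to-income.

$71,000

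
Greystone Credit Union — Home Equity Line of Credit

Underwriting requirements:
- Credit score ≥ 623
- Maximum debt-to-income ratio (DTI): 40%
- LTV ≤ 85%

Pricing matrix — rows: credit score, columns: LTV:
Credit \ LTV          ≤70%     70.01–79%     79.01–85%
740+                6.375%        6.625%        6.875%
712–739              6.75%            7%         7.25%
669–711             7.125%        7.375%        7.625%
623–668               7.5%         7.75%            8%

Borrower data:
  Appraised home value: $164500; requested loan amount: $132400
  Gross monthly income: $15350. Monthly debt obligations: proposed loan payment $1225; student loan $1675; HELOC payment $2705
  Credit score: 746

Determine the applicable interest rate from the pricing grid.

6.875%

Credit score 746 ≥ 623; Total monthly debts = (1,225 + 1,675 + 2,705) = 5,605. DTI: 5,605 ÷ 15,350 = 36.5%, within the 40% cap
LTV = 132,400/164,500 = 80.5% ≤ 85%
Credit 746 → row 740+; LTV 80.5% → column 79.01–85%. Grid cell → 6.875%.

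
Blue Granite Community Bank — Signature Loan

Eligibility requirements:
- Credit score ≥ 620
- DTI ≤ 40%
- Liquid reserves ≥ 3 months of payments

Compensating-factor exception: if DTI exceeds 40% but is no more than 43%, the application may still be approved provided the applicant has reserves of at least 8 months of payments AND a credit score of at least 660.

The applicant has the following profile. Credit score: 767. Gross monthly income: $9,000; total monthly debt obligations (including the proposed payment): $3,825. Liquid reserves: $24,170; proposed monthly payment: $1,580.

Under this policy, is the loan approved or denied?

Approved

Credit score 767 ≥ 620 (meets base)
DTI: 3,825 ÷ 9,000 = 42.5%, over the 40% base limit.
Reserves = 24,170/1,580 = 15.3 months ≥ 3
DTI 42.5% is within the 40%–43% exception band; checking compensating factors.
Reserves 15.3 ≥ 8 months; credit score 767 ≥ 660.
Both compensating conditions met → exception applies.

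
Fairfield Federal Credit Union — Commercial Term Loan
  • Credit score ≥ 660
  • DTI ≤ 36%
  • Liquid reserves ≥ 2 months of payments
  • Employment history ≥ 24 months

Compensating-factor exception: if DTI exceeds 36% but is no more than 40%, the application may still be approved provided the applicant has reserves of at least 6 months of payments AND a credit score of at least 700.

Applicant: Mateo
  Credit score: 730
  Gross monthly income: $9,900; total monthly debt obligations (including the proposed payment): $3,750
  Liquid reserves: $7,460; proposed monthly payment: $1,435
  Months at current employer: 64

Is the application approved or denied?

Credit score 730 ≥ 660 (meets base)
DTI: 3,750 ÷ 9,900 = 37.9%, over the 36% base limit.
Reserves = 7,460/1,435 = 5.2 months ≥ 2
Employment 64 ≥ 24 months
37.9% falls in the override range (36%–40%), so the compensating-factor test applies.
Override check — reserves: 5.2 mo (short of 6); score: 730 (ok).
Override conditions not both satisfied; exception does not apply.

Denied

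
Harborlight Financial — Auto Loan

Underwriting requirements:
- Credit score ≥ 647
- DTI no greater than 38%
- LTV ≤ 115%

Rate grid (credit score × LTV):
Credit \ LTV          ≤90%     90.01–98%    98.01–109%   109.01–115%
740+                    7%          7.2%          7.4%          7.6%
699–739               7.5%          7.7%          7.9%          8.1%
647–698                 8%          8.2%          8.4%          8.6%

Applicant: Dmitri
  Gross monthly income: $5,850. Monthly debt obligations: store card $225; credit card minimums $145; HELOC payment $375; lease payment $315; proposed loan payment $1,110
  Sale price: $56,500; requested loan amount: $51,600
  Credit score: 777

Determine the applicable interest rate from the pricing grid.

Credit score 777 ≥ 647; Total monthly debts = (225 + 145 + 375 + 315 + 1,110) = 2,170. Debt-to-income = 2,170/5,850 = 37.1% — meets 38% limit
LTV: 51,600 ÷ 56,500 = 91.3%, within 115% cap
Credit 777 → row 740+; LTV 91.3% → column 90.01–98%. Grid cell → 7.2%.

7.2%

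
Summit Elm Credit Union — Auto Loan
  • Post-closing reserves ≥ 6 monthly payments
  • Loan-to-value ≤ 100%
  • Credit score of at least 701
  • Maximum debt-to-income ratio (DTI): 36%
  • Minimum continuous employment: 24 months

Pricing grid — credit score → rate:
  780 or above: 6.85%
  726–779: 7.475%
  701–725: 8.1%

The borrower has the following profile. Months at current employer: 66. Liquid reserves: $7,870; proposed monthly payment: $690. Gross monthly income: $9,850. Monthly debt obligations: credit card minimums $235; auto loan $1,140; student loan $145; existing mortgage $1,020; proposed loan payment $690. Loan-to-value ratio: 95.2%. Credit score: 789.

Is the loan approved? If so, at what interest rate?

Approved at 6.85%

Credit score 789 ≥ 701 (meets minimum)
Reserves = 7,870/690 = 11.4 months ≥ 6
LTV 95.2% ≤ 100%
Total monthly debts = (235 + 1,140 + 145 + 1,020 + 690) = 3,230. DTI = 3,230/9,850 = 32.8% ≤ 36%
Employment 66 ≥ 24 months
All requirements met. Score 789 falls in the 780 or above tier → 6.85%.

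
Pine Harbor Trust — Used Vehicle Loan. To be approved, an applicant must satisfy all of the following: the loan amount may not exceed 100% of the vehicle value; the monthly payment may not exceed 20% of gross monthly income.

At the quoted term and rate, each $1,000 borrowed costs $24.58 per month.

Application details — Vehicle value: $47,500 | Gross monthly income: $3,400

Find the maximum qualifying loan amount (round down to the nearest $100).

Payment cap: 20% × $3,400 = $680/month.
At $24.58 per $1,000, that supports 680/24.58 × 1,000 ≈ $27,664 → $27,600.
LTV cap: 100% × $47,500 = $47,500 → $47,500.
Binding constraint: payment-to-income.

$27,600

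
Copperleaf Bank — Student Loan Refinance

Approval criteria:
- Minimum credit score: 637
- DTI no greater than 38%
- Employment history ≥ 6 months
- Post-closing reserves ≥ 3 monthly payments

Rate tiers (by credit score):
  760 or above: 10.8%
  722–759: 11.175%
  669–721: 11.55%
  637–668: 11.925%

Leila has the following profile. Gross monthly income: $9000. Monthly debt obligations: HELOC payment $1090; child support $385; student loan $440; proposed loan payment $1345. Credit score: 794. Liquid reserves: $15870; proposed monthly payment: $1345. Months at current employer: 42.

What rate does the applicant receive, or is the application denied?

Approved at 10.8%

Credit score 794 ≥ 637 (meets minimum)
Reserves = 15,870/1,345 = 11.8 months ≥ 3
Employment 42 ≥ 6 months
Total monthly debts = (1,090 + 385 + 440 + 1,345) = 3,260. Debt-to-income = 3,260/9,000 = 36.2% — meets 38% limit
All requirements met. Score 794 falls in the 760 or above tier → 10.8%.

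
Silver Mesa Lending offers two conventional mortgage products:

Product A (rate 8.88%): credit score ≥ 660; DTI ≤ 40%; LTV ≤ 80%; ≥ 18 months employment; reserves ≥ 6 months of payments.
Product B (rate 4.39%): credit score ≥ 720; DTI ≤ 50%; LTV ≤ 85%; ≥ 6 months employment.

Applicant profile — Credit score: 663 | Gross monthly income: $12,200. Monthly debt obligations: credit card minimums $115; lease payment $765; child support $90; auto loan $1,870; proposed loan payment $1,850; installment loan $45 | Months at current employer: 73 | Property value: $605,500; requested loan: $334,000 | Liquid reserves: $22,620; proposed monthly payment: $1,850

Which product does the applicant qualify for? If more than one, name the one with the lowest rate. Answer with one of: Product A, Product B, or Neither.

Product A

Total debts = (115 + 765 + 90 + 1,870 + 1,850 + 45) = 4,735; DTI = 4,735/12,200 = 38.8%.
LTV = 334,000/605,500 = 55.2%.
Reserves = 22,620/1,850 = 12.2 months.
Product A: score 663 ≥ 660; DTI 38.8% ≤ 40%; LTV 55.2% ≤ 80%; employment 73 ≥ 18 mo; reserves 12.2 ≥ 6 mo → qualifies.
Product B: score 663 < 720; DTI 38.8% ≤ 50%; LTV 55.2% ≤ 85%; employment 73 ≥ 6 mo → does not qualify.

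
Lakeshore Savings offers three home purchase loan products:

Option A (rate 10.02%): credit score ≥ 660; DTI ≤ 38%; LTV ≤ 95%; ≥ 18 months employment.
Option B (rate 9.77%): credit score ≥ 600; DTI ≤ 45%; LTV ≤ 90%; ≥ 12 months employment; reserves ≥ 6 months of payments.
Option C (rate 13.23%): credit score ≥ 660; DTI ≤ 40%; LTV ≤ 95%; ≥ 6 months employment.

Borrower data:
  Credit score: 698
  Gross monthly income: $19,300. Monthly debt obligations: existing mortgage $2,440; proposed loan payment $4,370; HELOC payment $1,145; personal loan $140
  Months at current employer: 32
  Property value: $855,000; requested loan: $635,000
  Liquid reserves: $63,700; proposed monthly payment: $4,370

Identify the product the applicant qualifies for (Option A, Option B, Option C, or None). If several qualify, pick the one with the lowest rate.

Total debts = (2,440 + 4,370 + 1,145 + 140) = 8,095; DTI = 8,095/19,300 = 41.9%.
LTV = 635,000/855,000 = 74.3%.
Reserves = 63,700/4,370 = 14.6 months.
Option A: score 698 ≥ 660; DTI 41.9% > 38%; LTV 74.3% ≤ 95%; employment 32 ≥ 18 mo → does not qualify.
Option B: score 698 ≥ 600; DTI 41.9% ≤ 45%; LTV 74.3% ≤ 90%; employment 32 ≥ 12 mo; reserves 14.6 ≥ 6 mo → qualifies.
Option C: score 698 ≥ 660; DTI 41.9% > 40%; LTV 74.3% ≤ 95%; employment 32 ≥ 6 mo → does not qualify.

Option B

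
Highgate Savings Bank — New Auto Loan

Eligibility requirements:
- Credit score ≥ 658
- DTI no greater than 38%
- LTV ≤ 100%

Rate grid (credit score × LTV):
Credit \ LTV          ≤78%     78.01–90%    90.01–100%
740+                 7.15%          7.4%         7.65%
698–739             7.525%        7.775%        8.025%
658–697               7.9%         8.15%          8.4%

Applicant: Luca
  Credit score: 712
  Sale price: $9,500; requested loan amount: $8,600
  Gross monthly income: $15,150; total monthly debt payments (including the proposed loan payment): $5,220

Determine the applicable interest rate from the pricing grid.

Credit score 712 ≥ 658; Debt-to-income = 5,220/15,150 = 34.5% — meets 38% limit
Loan-to-value = 8,600/9,500 = 90.5% — pass (100% max)
Score 712 is in the 698–739 band; LTV 90.5% is in the 90.01–100% band → 8.025%.

8.025%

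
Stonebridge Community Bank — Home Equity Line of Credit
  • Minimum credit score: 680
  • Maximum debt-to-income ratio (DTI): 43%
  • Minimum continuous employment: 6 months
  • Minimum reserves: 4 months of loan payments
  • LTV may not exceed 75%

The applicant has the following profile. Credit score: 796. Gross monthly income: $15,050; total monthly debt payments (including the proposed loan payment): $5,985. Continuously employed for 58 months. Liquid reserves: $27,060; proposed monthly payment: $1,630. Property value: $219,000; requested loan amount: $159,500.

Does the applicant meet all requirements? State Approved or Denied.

Approved

Credit score 796 ≥ 680 (meets)
DTI = 5,985/15,050 = 39.8% ≤ 43%
Employment 58 ≥ 6 months
Reserves = 27,060/1,630 = 16.6 months ≥ 4
Loan-to-value = 159,500/219,000 = 72.8% — pass (75% max)
All criteria satisfied.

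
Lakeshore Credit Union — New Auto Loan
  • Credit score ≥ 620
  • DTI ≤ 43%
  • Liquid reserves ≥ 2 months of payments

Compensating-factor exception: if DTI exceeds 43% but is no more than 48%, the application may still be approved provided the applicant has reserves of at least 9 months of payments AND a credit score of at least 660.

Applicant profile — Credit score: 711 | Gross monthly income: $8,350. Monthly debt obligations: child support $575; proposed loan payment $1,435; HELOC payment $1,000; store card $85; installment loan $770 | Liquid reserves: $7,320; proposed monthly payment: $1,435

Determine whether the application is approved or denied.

Denied

Credit score 711 ≥ 620 (meets base)
Total debts = (575 + 1,435 + 1,000 + 85 + 770) = 3,865. DTI: 3,865 ÷ 8,350 = 46.3%, over the 43% base limit.
Reserves = 7,320/1,435 = 5.1 months ≥ 2
DTI 46.3% is within the 43%–48% exception band; checking compensating factors.
Reserves 5.1 < 9 months; credit score 711 ≥ 660.
Compensating-factor requirement not fully met.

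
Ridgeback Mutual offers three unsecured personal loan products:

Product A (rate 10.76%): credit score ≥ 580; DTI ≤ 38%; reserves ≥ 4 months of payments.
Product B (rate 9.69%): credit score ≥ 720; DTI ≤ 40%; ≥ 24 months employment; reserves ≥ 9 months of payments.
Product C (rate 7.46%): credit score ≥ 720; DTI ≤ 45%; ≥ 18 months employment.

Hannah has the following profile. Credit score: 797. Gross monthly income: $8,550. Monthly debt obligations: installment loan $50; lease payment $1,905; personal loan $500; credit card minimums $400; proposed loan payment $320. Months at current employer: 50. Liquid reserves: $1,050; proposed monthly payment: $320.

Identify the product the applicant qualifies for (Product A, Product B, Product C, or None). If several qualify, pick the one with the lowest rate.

Total debts = (50 + 1,905 + 500 + 400 + 320) = 3,175; DTI = 3,175/8,550 = 37.1%.
Reserves = 1,050/320 = 3.3 months.
Product A: score 797 ≥ 580; DTI 37.1% ≤ 38%; reserves 3.3 < 4 mo → does not qualify.
Product B: score 797 ≥ 720; DTI 37.1% ≤ 40%; employment 50 ≥ 24 mo; reserves 3.3 < 9 mo → does not qualify.
Product C: score 797 ≥ 720; DTI 37.1% ≤ 45%; employment 50 ≥ 18 mo → qualifies.

Product C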